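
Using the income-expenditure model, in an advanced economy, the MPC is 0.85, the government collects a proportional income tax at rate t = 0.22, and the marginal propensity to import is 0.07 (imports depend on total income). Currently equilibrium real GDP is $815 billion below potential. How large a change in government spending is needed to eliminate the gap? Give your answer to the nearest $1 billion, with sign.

Spending multiplier = 1/(1 − c(1−t) + m) = 1/(1 − 0.85×0.78 + 0.07) = 1/0.407 ≈ 2.457.
Need ΔY = +$815 billion, so ΔG = ΔY/k = (+$815 billion) × 0.407 ≈ +$332 billion.
The government should increase government spending by $332 billion.

+$332 billion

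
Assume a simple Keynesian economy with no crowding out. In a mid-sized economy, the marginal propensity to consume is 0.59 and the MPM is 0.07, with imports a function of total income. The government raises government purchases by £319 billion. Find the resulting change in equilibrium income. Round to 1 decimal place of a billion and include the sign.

Government-spending multiplier = 1/(1 − c + m) = 1/(1 − 0.59 + 0.07) = 1/0.48 ≈ 2.083.
ΔY = k × ΔG = (+£319 billion) / 0.48 ≈ +£664.6 billion.

+£664.6 billion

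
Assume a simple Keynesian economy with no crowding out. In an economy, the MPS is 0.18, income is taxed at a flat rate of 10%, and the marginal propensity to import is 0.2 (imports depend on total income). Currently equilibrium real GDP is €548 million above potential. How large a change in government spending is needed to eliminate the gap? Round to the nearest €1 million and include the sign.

MPC = 1 − MPS = 1 − 0.18 = 0.82.
Spending multiplier = 1/(1 − c(1−t) + m) = 1/(1 − 0.82×0.9 + 0.2) = 1/0.462 ≈ 2.165.
Need ΔY = −€548 million, so ΔG = ΔY/k = (−€548 million) × 0.462 ≈ −€253 million.
The government should cut government spending by €253 million.

−€253 million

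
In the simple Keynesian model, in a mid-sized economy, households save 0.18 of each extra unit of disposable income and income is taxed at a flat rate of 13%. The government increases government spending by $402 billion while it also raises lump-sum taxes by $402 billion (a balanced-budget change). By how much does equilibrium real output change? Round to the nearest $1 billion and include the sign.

MPC = 1 − MPS = 1 − 0.18 = 0.82.
Expenditure multiplier = 1/(1 − c(1−t)) = 1/(1 − 0.82×0.87) = 1/0.2866 ≈ 3.489.
ΔG contributes k·ΔG = (+$402 billion) / 0.2866 ≈ +$1,402.7 billion.
ΔT of +$402 billion changes first-round spending by −c·ΔT = −$329.64 billion, contributing k·(−c·ΔT) = (−$329.64 billion) / 0.2866 ≈ −$1,150.2 billion.
Net ΔY = k(ΔG − c·ΔT) = (+$72.36 billion) / 0.2866 ≈ +$252 billion.

+$252 billion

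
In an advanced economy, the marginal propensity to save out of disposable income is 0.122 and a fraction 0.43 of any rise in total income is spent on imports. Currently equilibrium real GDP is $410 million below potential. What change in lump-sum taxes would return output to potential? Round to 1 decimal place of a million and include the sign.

MPC = 1 − MPS = 1 − 0.122 = 0.878.
Spending multiplier = 1/(1 − c + m) = 1/(1 − 0.878 + 0.43) = 1/0.552 ≈ 1.812.
Tax multiplier = −c·k = −0.878/0.552 ≈ −1.591. Need ΔY = +$410 million, so ΔT = ΔY/(−c·k) = −(+$410 million) × 0.552 / 0.878 ≈ −$257.8 million.
The government should cut lump-sum taxes by $257.8 million.

−$257.8 million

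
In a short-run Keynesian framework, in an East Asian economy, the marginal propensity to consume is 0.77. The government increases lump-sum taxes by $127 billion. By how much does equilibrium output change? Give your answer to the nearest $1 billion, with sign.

−$425 billion

A lump-sum tax change of +$127 billion shifts disposable income by −$127 billion; first-round consumption changes by −c × ΔT = −0.77 × (+$127 billion) = −$97.79 billion.
Expenditure multiplier = 1/(1 − MPC) = 1/(1 − 0.77) = 1/0.23 ≈ 4.348.
The tax multiplier is −c × k ≈ −3.348, so ΔY = k × (−c·ΔT) = (−$97.79 billion) / 0.23 ≈ −$425 billion.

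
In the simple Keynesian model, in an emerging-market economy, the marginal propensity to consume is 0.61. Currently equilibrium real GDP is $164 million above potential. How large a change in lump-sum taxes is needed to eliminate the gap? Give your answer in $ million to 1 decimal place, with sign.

+$104.9 million

Spending multiplier = 1/(1 − MPC) = 1/(1 − 0.61) = 1/0.39 ≈ 2.564.
Tax multiplier = −c·k = −0.61/0.39 ≈ −1.564. Need ΔY = −$164 million, so ΔT = ΔY/(−c·k) = −(−$164 million) × 0.39 / 0.61 ≈ +$104.9 million.
The government should raise lump-sum taxes by $104.9 million.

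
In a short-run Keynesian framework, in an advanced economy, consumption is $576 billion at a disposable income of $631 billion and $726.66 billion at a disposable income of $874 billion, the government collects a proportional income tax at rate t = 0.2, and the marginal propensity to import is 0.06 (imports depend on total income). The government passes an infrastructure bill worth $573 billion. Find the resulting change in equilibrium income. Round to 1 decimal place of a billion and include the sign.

MPC = ΔC/ΔYd = (726.66 − 576)/(874 − 631) = 150.66/243 = 0.62.
Spending multiplier = 1/(1 − c(1−t) + m) = 1/(1 − 0.62×0.8 + 0.06) = 1/0.564 ≈ 1.773.
ΔY = k × ΔG = (+$573 billion) / 0.564 ≈ +$1,016 billion.

+$1,016.0 billion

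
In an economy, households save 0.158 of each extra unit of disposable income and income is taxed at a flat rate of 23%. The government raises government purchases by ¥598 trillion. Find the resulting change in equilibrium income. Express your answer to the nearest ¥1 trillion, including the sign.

+¥1,701 trillion

MPC = 1 − MPS = 1 − 0.158 = 0.842.
Government-spending multiplier = 1/(1 − c(1−t)) = 1/(1 − 0.842×0.77) = 1/0.35166 ≈ 2.844.
ΔY = k × ΔG = (+¥598 trillion) / 0.35166 ≈ +¥1,701 trillion.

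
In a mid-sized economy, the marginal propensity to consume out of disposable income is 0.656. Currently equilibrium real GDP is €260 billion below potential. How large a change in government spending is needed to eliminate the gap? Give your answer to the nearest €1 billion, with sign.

Spending multiplier = 1/(1 − MPC) = 1/(1 − 0.656) = 1/0.344 ≈ 2.907.
Need ΔY = +€260 billion, so ΔG = ΔY/k = (+€260 billion) × 0.344 ≈ +€89 billion.
The government should increase government spending by €89 billion.

+€89 billion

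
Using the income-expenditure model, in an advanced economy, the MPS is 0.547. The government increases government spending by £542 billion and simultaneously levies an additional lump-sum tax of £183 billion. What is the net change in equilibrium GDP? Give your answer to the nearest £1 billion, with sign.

MPC = 1 − MPS = 1 − 0.547 = 0.453.
Expenditure multiplier = 1/(1 − MPC) = 1/(1 − 0.453) = 1/0.547 ≈ 1.828.
ΔG contributes k·ΔG = (+£542 billion) / 0.547 ≈ +£990.9 billion.
ΔT of +£183 billion changes first-round spending by −c·ΔT = −£82.899 billion, contributing k·(−c·ΔT) = (−£82.899 billion) / 0.547 ≈ −£151.6 billion.
Net ΔY = k(ΔG − c·ΔT) = (+£459.101 billion) / 0.547 ≈ +£839 billion.

+£839 billion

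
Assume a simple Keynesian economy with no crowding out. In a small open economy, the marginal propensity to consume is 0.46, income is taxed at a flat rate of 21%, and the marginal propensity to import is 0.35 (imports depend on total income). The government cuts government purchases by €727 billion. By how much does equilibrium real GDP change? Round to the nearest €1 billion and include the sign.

Spending multiplier = 1/(1 − c(1−t) + m) = 1/(1 − 0.46×0.79 + 0.35) = 1/0.9866 ≈ 1.014.
ΔY = k × ΔG = (−€727 billion) / 0.9866 ≈ −€737 billion.

−€737 billion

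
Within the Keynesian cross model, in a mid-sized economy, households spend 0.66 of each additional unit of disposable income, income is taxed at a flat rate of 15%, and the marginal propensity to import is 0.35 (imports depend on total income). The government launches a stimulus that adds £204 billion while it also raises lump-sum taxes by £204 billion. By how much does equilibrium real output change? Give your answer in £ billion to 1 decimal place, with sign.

+£87.9 billion

Expenditure multiplier = 1/(1 − c(1−t) + m) = 1/(1 − 0.66×0.85 + 0.35) = 1/0.789 ≈ 1.267.
ΔG contributes k·ΔG = (+£204 billion) / 0.789 ≈ +£258.6 billion.
ΔT of +£204 billion changes first-round spending by −c·ΔT = −£134.64 billion, contributing k·(−c·ΔT) = (−£134.64 billion) / 0.789 ≈ −£170.6 billion.
Net ΔY = k(ΔG − c·ΔT) = (+£69.36 billion) / 0.789 ≈ +£87.9 billion.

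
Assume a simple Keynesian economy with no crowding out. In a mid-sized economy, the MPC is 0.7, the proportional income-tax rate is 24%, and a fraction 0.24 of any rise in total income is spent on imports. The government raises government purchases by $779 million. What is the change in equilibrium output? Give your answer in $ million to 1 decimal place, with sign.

Expenditure multiplier = 1/(1 − c(1−t) + m) = 1/(1 − 0.7×0.76 + 0.24) = 1/0.708 ≈ 1.412.
ΔY = k × ΔG = (+$779 million) / 0.708 ≈ +$1,100.3 million.

+$1,100.3 million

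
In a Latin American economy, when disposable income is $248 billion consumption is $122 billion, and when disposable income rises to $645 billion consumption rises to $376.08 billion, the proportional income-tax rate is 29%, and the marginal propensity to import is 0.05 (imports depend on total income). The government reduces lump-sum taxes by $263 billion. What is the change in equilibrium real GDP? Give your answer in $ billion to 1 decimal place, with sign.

MPC = ΔC/ΔYd = (376.08 − 122)/(645 − 248) = 254.08/397 = 0.64.
A lump-sum tax change of −$263 billion shifts disposable income by +$263 billion; first-round consumption changes by −c × ΔT = −0.64 × (−$263 billion) = +$168.32 billion.
Expenditure multiplier = 1/(1 − c(1−t) + m) = 1/(1 − 0.64×0.71 + 0.05) = 1/0.5956 ≈ 1.679.
The tax multiplier is −c × k ≈ −1.075, so ΔY = k × (−c·ΔT) = (+$168.32 billion) / 0.5956 ≈ +$282.6 billion.

+$282.6 billion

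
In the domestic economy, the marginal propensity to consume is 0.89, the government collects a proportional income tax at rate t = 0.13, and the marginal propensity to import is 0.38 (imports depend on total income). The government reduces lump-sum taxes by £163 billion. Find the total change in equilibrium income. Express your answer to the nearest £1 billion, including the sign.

+£240 billion

A lump-sum tax change of −£163 billion shifts disposable income by +£163 billion; first-round consumption changes by −c × ΔT = −0.89 × (−£163 billion) = +£145.07 billion.
Expenditure multiplier = 1/(1 − c(1−t) + m) = 1/(1 − 0.89×0.87 + 0.38) = 1/0.6057 ≈ 1.651.
The tax multiplier is −c × k ≈ −1.469, so ΔY = k × (−c·ΔT) = (+£145.07 billion) / 0.6057 ≈ +£240 billion.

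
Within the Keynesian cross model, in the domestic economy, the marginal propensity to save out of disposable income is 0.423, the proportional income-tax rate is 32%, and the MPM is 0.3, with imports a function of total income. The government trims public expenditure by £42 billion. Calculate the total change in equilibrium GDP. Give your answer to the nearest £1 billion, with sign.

MPC = 1 − MPS = 1 − 0.423 = 0.577.
Expenditure multiplier = 1/(1 − c(1−t) + m) = 1/(1 − 0.577×0.68 + 0.3) = 1/0.90764 ≈ 1.102.
ΔY = k × ΔG = (−£42 billion) / 0.90764 ≈ −£46 billion.

−£46 billion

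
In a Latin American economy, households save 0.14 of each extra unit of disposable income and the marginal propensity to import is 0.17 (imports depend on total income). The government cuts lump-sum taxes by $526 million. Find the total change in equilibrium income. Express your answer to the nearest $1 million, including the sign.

+$1,459 million

MPC = 1 − MPS = 1 − 0.14 = 0.86.
A lump-sum tax change of −$526 million shifts disposable income by +$526 million; first-round consumption changes by −c × ΔT = −0.86 × (−$526 million) = +$452.36 million.
Expenditure multiplier = 1/(1 − c + m) = 1/(1 − 0.86 + 0.17) = 1/0.31 ≈ 3.226.
The tax multiplier is −c × k ≈ −2.774, so ΔY = k × (−c·ΔT) = (+$452.36 million) / 0.31 ≈ +$1,459 million.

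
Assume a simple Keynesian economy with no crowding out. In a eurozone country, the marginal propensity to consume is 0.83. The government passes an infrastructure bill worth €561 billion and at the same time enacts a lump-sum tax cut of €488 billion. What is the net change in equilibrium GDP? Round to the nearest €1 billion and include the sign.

+€5,683 billion

Expenditure multiplier = 1/(1 − MPC) = 1/(1 − 0.83) = 1/0.17 ≈ 5.882.
ΔG contributes k·ΔG = (+€561 billion) / 0.17 = +€3,300 billion.
ΔT of −€488 billion changes first-round spending by −c·ΔT = +€405.04 billion, contributing k·(−c·ΔT) = (+€405.04 billion) / 0.17 ≈ +€2,382.6 billion.
Net ΔY = k(ΔG − c·ΔT) = (+€966.04 billion) / 0.17 ≈ +€5,683 billion.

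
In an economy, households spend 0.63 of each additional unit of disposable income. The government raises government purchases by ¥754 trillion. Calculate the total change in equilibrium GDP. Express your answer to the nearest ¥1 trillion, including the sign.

+¥2,038 trillion

Government-spending multiplier = 1/(1 − MPC) = 1/(1 − 0.63) = 1/0.37 ≈ 2.703.
ΔY = k × ΔG = (+¥754 trillion) / 0.37 ≈ +¥2,038 trillion.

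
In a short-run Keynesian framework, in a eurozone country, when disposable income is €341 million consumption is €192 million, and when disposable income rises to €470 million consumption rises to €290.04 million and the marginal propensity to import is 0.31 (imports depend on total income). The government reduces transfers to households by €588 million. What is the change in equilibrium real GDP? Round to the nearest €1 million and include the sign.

MPC = ΔC/ΔYd = (290.04 − 192)/(470 − 341) = 98.04/129 = 0.76.
The transfer change shifts disposable income by −€588 million, so first-round consumption changes by c·ΔTR = 0.76 × (−€588 million) = −€446.88 million.
Expenditure multiplier = 1/(1 − c + m) = 1/(1 − 0.76 + 0.31) = 1/0.55 ≈ 1.818.
The transfer multiplier is c × k ≈ 1.382, so ΔY = k × (c·ΔTR) = (−€446.88 million) / 0.55 ≈ −€813 million.

−€813 million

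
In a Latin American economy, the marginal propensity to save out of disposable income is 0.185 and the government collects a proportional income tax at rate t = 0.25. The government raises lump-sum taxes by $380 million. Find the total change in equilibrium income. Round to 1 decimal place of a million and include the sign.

MPC = 1 − MPS = 1 − 0.185 = 0.815.
A lump-sum tax change of +$380 million shifts disposable income by −$380 million; first-round consumption changes by −c × ΔT = −0.815 × (+$380 million) = −$309.7 million.
Expenditure multiplier = 1/(1 − c(1−t)) = 1/(1 − 0.815×0.75) = 1/0.38875 ≈ 2.572.
The tax multiplier is −c × k ≈ −2.096, so ΔY = k × (−c·ΔT) = (−$309.7 million) / 0.38875 ≈ −$796.7 million.

−$796.7 million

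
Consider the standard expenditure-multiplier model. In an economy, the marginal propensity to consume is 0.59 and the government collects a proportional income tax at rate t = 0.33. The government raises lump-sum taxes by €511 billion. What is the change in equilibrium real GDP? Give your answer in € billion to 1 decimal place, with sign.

−€498.6 billion

A lump-sum tax change of +€511 billion shifts disposable income by −€511 billion; first-round consumption changes by −c × ΔT = −0.59 × (+€511 billion) = −€301.49 billion.
Expenditure multiplier = 1/(1 − c(1−t)) = 1/(1 − 0.59×0.67) = 1/0.6047 ≈ 1.654.
The tax multiplier is −c × k ≈ −0.976, so ΔY = k × (−c·ΔT) = (−€301.49 billion) / 0.6047 ≈ −€498.6 billion.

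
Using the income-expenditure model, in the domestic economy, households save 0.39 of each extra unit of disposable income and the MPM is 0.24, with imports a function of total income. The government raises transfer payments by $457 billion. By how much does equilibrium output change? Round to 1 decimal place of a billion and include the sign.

MPC = 1 − MPS = 1 − 0.39 = 0.61.
The transfer change shifts disposable income by +$457 billion, so first-round consumption changes by c·ΔTR = 0.61 × (+$457 billion) = +$278.77 billion.
Expenditure multiplier = 1/(1 − c + m) = 1/(1 − 0.61 + 0.24) = 1/0.63 ≈ 1.587.
The transfer multiplier is c × k ≈ 0.968, so ΔY = k × (c·ΔTR) = (+$278.77 billion) / 0.63 ≈ +$442.5 billion.

+$442.5 billion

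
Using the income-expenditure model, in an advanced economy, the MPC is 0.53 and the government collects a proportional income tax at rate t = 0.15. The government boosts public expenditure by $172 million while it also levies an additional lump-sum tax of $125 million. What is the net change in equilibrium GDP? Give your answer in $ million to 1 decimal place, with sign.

Expenditure multiplier = 1/(1 − c(1−t)) = 1/(1 − 0.53×0.85) = 1/0.5495 ≈ 1.82.
ΔG contributes k·ΔG = (+$172 million) / 0.5495 ≈ +$313 million.
ΔT of +$125 million changes first-round spending by −c·ΔT = −$66.25 million, contributing k·(−c·ΔT) = (−$66.25 million) / 0.5495 ≈ −$120.6 million.
Net ΔY = k(ΔG − c·ΔT) = (+$105.75 million) / 0.5495 ≈ +$192.4 million.

+$192.4 million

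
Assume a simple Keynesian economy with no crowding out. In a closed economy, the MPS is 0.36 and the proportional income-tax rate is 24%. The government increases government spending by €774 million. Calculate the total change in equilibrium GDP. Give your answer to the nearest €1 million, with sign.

MPC = 1 − MPS = 1 − 0.36 = 0.64.
Government-spending multiplier = 1/(1 − c(1−t)) = 1/(1 − 0.64×0.76) = 1/0.5136 ≈ 1.947.
ΔY = k × ΔG = (+€774 million) / 0.5136 ≈ +€1,507 million.

+€1,507 million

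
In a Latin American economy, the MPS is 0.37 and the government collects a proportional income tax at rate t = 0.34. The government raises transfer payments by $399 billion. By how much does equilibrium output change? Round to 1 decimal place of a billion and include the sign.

+$430.3 billion

MPC = 1 − MPS = 1 − 0.37 = 0.63.
The transfer change shifts disposable income by +$399 billion, so first-round consumption changes by c·ΔTR = 0.63 × (+$399 billion) = +$251.37 billion.
Expenditure multiplier = 1/(1 − c(1−t)) = 1/(1 − 0.63×0.66) = 1/0.5842 ≈ 1.712.
The transfer multiplier is c × k ≈ 1.078, so ΔY = k × (c·ΔTR) = (+$251.37 billion) / 0.5842 ≈ +$430.3 billion.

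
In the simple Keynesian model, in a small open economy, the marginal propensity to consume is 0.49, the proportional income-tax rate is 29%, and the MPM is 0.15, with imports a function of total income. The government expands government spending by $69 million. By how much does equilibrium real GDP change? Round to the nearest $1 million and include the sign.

+$86 million

Expenditure multiplier = 1/(1 − c(1−t) + m) = 1/(1 − 0.49×0.71 + 0.15) = 1/0.8021 ≈ 1.247.
ΔY = k × ΔG = (+$69 million) / 0.8021 ≈ +$86 million.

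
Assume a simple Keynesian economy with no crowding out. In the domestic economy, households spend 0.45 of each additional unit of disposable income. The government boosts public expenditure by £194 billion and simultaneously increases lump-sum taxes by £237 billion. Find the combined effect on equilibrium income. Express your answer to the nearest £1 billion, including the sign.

Expenditure multiplier = 1/(1 − MPC) = 1/(1 − 0.45) = 1/0.55 ≈ 1.818.
ΔG contributes k·ΔG = (+£194 billion) / 0.55 ≈ +£352.7 billion.
ΔT of +£237 billion changes first-round spending by −c·ΔT = −£106.65 billion, contributing k·(−c·ΔT) = (−£106.65 billion) / 0.55 ≈ −£193.9 billion.
Net ΔY = k(ΔG − c·ΔT) = (+£87.35 billion) / 0.55 ≈ +£159 billion.

+£159 billion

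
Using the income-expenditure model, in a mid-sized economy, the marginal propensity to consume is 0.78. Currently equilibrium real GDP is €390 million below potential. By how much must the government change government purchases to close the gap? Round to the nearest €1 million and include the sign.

Spending multiplier = 1/(1 − MPC) = 1/(1 − 0.78) = 1/0.22 ≈ 4.545.
Need ΔY = +€390 million, so ΔG = ΔY/k = (+€390 million) × 0.22 ≈ +€86 million.
The government should increase government purchases by €86 million.

+€86 million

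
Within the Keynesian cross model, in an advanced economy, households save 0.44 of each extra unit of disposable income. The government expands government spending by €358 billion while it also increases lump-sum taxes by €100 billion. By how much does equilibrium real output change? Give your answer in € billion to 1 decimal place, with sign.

MPC = 1 − MPS = 1 − 0.44 = 0.56.
Expenditure multiplier = 1/(1 − MPC) = 1/(1 − 0.56) = 1/0.44 ≈ 2.273.
ΔG contributes k·ΔG = (+€358 billion) / 0.44 ≈ +€813.6 billion.
ΔT of +€100 billion changes first-round spending by −c·ΔT = −€56 billion, contributing k·(−c·ΔT) = (−€56 billion) / 0.44 ≈ −€127.3 billion.
Net ΔY = k(ΔG − c·ΔT) = (+€302 billion) / 0.44 ≈ +€686.4 billion.

+€686.4 billion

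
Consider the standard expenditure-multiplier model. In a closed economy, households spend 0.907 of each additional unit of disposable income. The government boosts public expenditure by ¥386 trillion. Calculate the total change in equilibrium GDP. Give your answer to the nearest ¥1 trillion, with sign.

Expenditure multiplier = 1/(1 − MPC) = 1/(1 − 0.907) = 1/0.093 ≈ 10.753.
ΔY = k × ΔG = (+¥386 trillion) / 0.093 ≈ +¥4,151 trillion.

+¥4,151 trillion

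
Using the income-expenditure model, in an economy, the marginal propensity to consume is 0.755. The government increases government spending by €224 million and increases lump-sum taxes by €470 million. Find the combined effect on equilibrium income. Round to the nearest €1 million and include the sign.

Expenditure multiplier = 1/(1 − MPC) = 1/(1 − 0.755) = 1/0.245 ≈ 4.082.
ΔG contributes k·ΔG = (+€224 million) / 0.245 ≈ +€914.3 million.
ΔT of +€470 million changes first-round spending by −c·ΔT = −€354.85 million, contributing k·(−c·ΔT) = (−€354.85 million) / 0.245 ≈ −€1,448.4 million.
Net ΔY = k(ΔG − c·ΔT) = (−€130.85 million) / 0.245 ≈ −€534 million.

−€534 million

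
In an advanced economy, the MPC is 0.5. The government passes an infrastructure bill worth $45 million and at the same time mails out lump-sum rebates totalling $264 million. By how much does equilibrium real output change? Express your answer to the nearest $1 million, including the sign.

Expenditure multiplier = 1/(1 − MPC) = 1/(1 − 0.5) = 1/0.5 = 2.
ΔG contributes k·ΔG = (+$45 million) / 0.5 = +$90 million.
ΔT of −$264 million changes first-round spending by −c·ΔT = +$132 million, contributing k·(−c·ΔT) = (+$132 million) / 0.5 = +$264 million.
Net ΔY = k(ΔG − c·ΔT) = (+$177 million) / 0.5 = +$354 million.

+$354 million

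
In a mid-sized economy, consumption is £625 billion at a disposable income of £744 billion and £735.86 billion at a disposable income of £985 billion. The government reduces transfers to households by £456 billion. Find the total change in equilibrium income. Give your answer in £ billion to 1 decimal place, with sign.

−£388.4 billion

MPC = ΔC/ΔYd = (735.86 − 625)/(985 − 744) = 110.86/241 = 0.46.
The transfer change shifts disposable income by −£456 billion, so first-round consumption changes by c·ΔTR = 0.46 × (−£456 billion) = −£209.76 billion.
Expenditure multiplier = 1/(1 − MPC) = 1/(1 − 0.46) = 1/0.54 ≈ 1.852.
The transfer multiplier is c × k ≈ 0.852, so ΔY = k × (c·ΔTR) = (−£209.76 billion) / 0.54 ≈ −£388.4 billion.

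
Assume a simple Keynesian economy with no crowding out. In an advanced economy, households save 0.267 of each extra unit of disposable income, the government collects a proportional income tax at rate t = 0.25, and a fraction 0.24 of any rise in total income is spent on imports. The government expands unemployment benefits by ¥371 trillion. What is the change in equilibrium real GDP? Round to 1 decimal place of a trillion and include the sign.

MPC = 1 − MPS = 1 − 0.267 = 0.733.
The transfer change shifts disposable income by +¥371 trillion, so first-round consumption changes by c·ΔTR = 0.733 × (+¥371 trillion) = +¥271.943 trillion.
Expenditure multiplier = 1/(1 − c(1−t) + m) = 1/(1 − 0.733×0.75 + 0.24) = 1/0.69025 ≈ 1.449.
The transfer multiplier is c × k ≈ 1.062, so ΔY = k × (c·ΔTR) = (+¥271.943 trillion) / 0.69025 ≈ +¥394 trillion.

+¥394.0 trillion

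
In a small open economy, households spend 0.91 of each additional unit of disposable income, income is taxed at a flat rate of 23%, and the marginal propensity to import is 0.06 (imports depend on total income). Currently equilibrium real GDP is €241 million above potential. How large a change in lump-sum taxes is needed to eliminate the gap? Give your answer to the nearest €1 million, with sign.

Spending multiplier = 1/(1 − c(1−t) + m) = 1/(1 − 0.91×0.77 + 0.06) = 1/0.3593 ≈ 2.783.
Tax multiplier = −c·k = −0.91/0.3593 ≈ −2.533. Need ΔY = −€241 million, so ΔT = ΔY/(−c·k) = −(−€241 million) × 0.3593 / 0.91 ≈ +€95 million.
The government should raise lump-sum taxes by €95 million.

+€95 million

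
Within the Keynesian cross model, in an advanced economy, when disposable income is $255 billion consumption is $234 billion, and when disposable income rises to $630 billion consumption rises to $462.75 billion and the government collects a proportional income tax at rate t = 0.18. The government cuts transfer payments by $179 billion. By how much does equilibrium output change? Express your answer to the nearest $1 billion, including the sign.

MPC = ΔC/ΔYd = (462.75 − 234)/(630 − 255) = 228.75/375 = 0.61.
The transfer change shifts disposable income by −$179 billion, so first-round consumption changes by c·ΔTR = 0.61 × (−$179 billion) = −$109.19 billion.
Expenditure multiplier = 1/(1 − c(1−t)) = 1/(1 − 0.61×0.82) = 1/0.4998 ≈ 2.001.
The transfer multiplier is c × k ≈ 1.22, so ΔY = k × (c·ΔTR) = (−$109.19 billion) / 0.4998 ≈ −$218 billion.

−$218 billion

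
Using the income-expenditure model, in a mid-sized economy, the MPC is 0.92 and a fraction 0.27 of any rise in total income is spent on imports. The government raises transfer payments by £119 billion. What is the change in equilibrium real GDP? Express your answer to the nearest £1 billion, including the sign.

+£313 billion

The transfer change shifts disposable income by +£119 billion, so first-round consumption changes by c·ΔTR = 0.92 × (+£119 billion) = +£109.48 billion.
Expenditure multiplier = 1/(1 − c + m) = 1/(1 − 0.92 + 0.27) = 1/0.35 ≈ 2.857.
The transfer multiplier is c × k ≈ 2.629, so ΔY = k × (c·ΔTR) = (+£109.48 billion) / 0.35 ≈ +£313 billion.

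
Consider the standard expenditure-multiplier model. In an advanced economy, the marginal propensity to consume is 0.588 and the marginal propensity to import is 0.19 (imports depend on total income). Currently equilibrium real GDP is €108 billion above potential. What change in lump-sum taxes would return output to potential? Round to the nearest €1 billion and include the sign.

+€111 billion

Spending multiplier = 1/(1 − c + m) = 1/(1 − 0.588 + 0.19) = 1/0.602 ≈ 1.661.
Tax multiplier = −c·k = −0.588/0.602 ≈ −0.977. Need ΔY = −€108 billion, so ΔT = ΔY/(−c·k) = −(−€108 billion) × 0.602 / 0.588 ≈ +€111 billion.
The government should raise lump-sum taxes by €111 billion.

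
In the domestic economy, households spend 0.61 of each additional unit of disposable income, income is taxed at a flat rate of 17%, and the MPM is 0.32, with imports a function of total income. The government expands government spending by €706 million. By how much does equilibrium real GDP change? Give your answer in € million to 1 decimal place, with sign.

Expenditure multiplier = 1/(1 − c(1−t) + m) = 1/(1 − 0.61×0.83 + 0.32) = 1/0.8137 ≈ 1.229.
ΔY = k × ΔG = (+€706 million) / 0.8137 ≈ +€867.6 million.

+€867.6 million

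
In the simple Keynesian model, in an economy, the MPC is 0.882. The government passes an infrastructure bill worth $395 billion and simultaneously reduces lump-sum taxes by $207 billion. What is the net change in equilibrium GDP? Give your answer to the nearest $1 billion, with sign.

Expenditure multiplier = 1/(1 − MPC) = 1/(1 − 0.882) = 1/0.118 ≈ 8.475.
ΔG contributes k·ΔG = (+$395 billion) / 0.118 ≈ +$3,347.5 billion.
ΔT of −$207 billion changes first-round spending by −c·ΔT = +$182.574 billion, contributing k·(−c·ΔT) = (+$182.574 billion) / 0.118 ≈ +$1,547.2 billion.
Net ΔY = k(ΔG − c·ΔT) = (+$577.574 billion) / 0.118 ≈ +$4,895 billion.

+$4,895 billion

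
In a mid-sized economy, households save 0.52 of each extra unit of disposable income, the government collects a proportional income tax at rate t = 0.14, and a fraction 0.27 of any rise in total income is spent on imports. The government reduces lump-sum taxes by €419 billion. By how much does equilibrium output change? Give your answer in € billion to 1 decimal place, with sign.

MPC = 1 − MPS = 1 − 0.52 = 0.48.
A lump-sum tax change of −€419 billion shifts disposable income by +€419 billion; first-round consumption changes by −c × ΔT = −0.48 × (−€419 billion) = +€201.12 billion.
Expenditure multiplier = 1/(1 − c(1−t) + m) = 1/(1 − 0.48×0.86 + 0.27) = 1/0.8572 ≈ 1.167.
The tax multiplier is −c × k ≈ −0.56, so ΔY = k × (−c·ΔT) = (+€201.12 billion) / 0.8572 ≈ +€234.6 billion.

+€234.6 billion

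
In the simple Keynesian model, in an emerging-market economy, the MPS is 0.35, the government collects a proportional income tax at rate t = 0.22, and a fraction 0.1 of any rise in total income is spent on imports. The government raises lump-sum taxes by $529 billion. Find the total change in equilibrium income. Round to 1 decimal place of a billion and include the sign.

MPC = 1 − MPS = 1 − 0.35 = 0.65.
A lump-sum tax change of +$529 billion shifts disposable income by −$529 billion; first-round consumption changes by −c × ΔT = −0.65 × (+$529 billion) = −$343.85 billion.
Expenditure multiplier = 1/(1 − c(1−t) + m) = 1/(1 − 0.65×0.78 + 0.1) = 1/0.593 ≈ 1.686.
The tax multiplier is −c × k ≈ −1.096, so ΔY = k × (−c·ΔT) = (−$343.85 billion) / 0.593 ≈ −$579.8 billion.

−$579.8 billion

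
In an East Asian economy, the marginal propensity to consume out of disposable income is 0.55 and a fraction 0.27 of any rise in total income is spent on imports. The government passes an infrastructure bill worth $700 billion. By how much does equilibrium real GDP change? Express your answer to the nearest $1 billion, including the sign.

Spending multiplier = 1/(1 − c + m) = 1/(1 − 0.55 + 0.27) = 1/0.72 ≈ 1.389.
ΔY = k × ΔG = (+$700 billion) / 0.72 ≈ +$972 billion.

+$972 billion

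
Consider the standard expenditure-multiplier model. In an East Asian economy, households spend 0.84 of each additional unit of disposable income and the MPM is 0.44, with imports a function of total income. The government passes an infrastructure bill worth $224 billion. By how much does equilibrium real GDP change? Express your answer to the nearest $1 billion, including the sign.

+$373 billion

Spending multiplier = 1/(1 − c + m) = 1/(1 − 0.84 + 0.44) = 1/0.6 ≈ 1.667.
ΔY = k × ΔG = (+$224 billion) / 0.6 ≈ +$373 billion.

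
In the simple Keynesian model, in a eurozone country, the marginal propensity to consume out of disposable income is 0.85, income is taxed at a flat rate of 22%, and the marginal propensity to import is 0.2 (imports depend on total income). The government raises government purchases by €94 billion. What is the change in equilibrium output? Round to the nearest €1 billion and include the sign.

Government-spending multiplier = 1/(1 − c(1−t) + m) = 1/(1 − 0.85×0.78 + 0.2) = 1/0.537 ≈ 1.862.
ΔY = k × ΔG = (+€94 billion) / 0.537 ≈ +€175 billion.

+€175 billion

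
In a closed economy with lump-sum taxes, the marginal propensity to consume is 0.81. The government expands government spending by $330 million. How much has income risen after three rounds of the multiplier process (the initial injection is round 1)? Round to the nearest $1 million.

$814 million

Round 1 adds ΔG = $330 million; each later round is MPC = 0.81 times the previous.
After 3 rounds: 330 + 267.3 + 216.513 = ΔG·(1 − c^3)/(1 − c) = 330 × (1 − 0.531441)/0.19 ≈ $814 million.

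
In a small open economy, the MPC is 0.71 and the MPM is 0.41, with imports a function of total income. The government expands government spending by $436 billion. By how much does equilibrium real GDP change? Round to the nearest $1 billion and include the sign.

+$623 billion

Government-spending multiplier = 1/(1 − c + m) = 1/(1 − 0.71 + 0.41) = 1/0.7 ≈ 1.429.
ΔY = k × ΔG = (+$436 billion) / 0.7 ≈ +$623 billion.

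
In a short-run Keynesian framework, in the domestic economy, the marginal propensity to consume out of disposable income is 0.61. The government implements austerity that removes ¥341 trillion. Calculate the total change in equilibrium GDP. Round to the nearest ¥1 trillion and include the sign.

Expenditure multiplier = 1/(1 − MPC) = 1/(1 − 0.61) = 1/0.39 ≈ 2.564.
ΔY = k × ΔG = (−¥341 trillion) / 0.39 ≈ −¥874 trillion.

−¥874 trillion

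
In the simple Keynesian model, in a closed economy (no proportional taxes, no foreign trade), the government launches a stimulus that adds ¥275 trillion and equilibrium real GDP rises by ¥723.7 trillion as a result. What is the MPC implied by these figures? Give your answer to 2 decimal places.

Implied spending multiplier k = ΔY/ΔG = 723.7/275 ≈ 2.6316.
Since k = 1/(1 − MPC), MPC = 1 − 1/k = 1 − ΔG/ΔY = 1 − 275/723.7 ≈ 0.62.

0.62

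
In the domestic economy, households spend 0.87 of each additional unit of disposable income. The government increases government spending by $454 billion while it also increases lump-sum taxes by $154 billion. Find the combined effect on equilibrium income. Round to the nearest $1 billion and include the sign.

+$2,462 billion

Expenditure multiplier = 1/(1 − MPC) = 1/(1 − 0.87) = 1/0.13 ≈ 7.692.
ΔG contributes k·ΔG = (+$454 billion) / 0.13 ≈ +$3,492.3 billion.
ΔT of +$154 billion changes first-round spending by −c·ΔT = −$133.98 billion, contributing k·(−c·ΔT) = (−$133.98 billion) / 0.13 ≈ −$1,030.6 billion.
Net ΔY = k(ΔG − c·ΔT) = (+$320.02 billion) / 0.13 ≈ +$2,462 billion.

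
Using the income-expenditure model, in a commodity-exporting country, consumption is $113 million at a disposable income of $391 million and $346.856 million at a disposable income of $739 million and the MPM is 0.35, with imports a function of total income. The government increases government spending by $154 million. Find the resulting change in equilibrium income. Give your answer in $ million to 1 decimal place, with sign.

+$227.1 million

MPC = ΔC/ΔYd = (346.856 − 113)/(739 − 391) = 233.856/348 = 0.672.
Government-spending multiplier = 1/(1 − c + m) = 1/(1 − 0.672 + 0.35) = 1/0.678 ≈ 1.475.
ΔY = k × ΔG = (+$154 million) / 0.678 ≈ +$227.1 million.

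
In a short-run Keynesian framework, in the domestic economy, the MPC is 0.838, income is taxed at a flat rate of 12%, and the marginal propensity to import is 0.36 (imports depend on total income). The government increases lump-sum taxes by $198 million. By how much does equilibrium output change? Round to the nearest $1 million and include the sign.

−$267 million

A lump-sum tax change of +$198 million shifts disposable income by −$198 million; first-round consumption changes by −c × ΔT = −0.838 × (+$198 million) = −$165.924 million.
Expenditure multiplier = 1/(1 − c(1−t) + m) = 1/(1 − 0.838×0.88 + 0.36) = 1/0.62256 ≈ 1.606.
The tax multiplier is −c × k ≈ −1.346, so ΔY = k × (−c·ΔT) = (−$165.924 million) / 0.62256 ≈ −$267 million.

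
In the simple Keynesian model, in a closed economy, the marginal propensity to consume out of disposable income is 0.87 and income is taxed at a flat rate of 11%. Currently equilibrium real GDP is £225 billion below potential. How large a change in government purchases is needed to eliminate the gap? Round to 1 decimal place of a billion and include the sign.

Spending multiplier = 1/(1 − c(1−t)) = 1/(1 − 0.87×0.89) = 1/0.2257 ≈ 4.431.
Need ΔY = +£225 billion, so ΔG = ΔY/k = (+£225 billion) × 0.2257 ≈ +£50.8 billion.
The government should increase government purchases by £50.8 billion.

+£50.8 billion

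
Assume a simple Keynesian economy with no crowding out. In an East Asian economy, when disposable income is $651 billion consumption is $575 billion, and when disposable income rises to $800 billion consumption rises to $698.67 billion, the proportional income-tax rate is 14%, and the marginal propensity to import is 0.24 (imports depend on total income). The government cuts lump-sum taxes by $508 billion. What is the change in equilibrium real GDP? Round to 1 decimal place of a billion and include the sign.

+$801.3 billion

MPC = ΔC/ΔYd = (698.67 − 575)/(800 − 651) = 123.67/149 = 0.83.
A lump-sum tax change of −$508 billion shifts disposable income by +$508 billion; first-round consumption changes by −c × ΔT = −0.83 × (−$508 billion) = +$421.64 billion.
Expenditure multiplier = 1/(1 − c(1−t) + m) = 1/(1 − 0.83×0.86 + 0.24) = 1/0.5262 ≈ 1.9.
The tax multiplier is −c × k ≈ −1.577, so ΔY = k × (−c·ΔT) = (+$421.64 billion) / 0.5262 ≈ +$801.3 billion.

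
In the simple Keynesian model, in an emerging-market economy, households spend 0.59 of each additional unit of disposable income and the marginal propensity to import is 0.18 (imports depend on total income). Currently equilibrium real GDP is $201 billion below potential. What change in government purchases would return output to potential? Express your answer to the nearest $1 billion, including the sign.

Spending multiplier = 1/(1 − c + m) = 1/(1 − 0.59 + 0.18) = 1/0.59 ≈ 1.695.
Need ΔY = +$201 billion, so ΔG = ΔY/k = (+$201 billion) × 0.59 ≈ +$119 billion.
The government should increase government purchases by $119 billion.

+$119 billion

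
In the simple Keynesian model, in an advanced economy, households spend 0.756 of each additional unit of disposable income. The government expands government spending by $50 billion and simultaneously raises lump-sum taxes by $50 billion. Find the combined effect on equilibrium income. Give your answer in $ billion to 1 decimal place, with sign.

Expenditure multiplier = 1/(1 − MPC) = 1/(1 − 0.756) = 1/0.244 ≈ 4.098.
ΔG contributes k·ΔG = (+$50 billion) / 0.244 ≈ +$204.9 billion.
ΔT of +$50 billion changes first-round spending by −c·ΔT = −$37.8 billion, contributing k·(−c·ΔT) = (−$37.8 billion) / 0.244 ≈ −$154.9 billion.
With ΔG = ΔT and no other leakages, the balanced-budget multiplier is 1, so ΔY = ΔG = +$50 billion.

+$50.0 billion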